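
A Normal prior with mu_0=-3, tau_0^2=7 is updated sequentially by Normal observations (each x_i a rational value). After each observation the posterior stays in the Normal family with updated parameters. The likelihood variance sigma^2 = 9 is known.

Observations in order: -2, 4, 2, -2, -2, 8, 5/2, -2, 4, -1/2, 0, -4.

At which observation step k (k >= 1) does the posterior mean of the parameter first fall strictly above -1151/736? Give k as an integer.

k = 2

obs 1: x=-2 → posterior Normal(-41/16, 63/16)
obs 2: x=4 → posterior Normal(-13/23, 63/23)
obs 3: x=2 → posterior Normal(1/30, 21/10)
obs 4: x=-2 → posterior Normal(-13/37, 63/37)
obs 5: x=-2 → posterior Normal(-27/44, 63/44)
obs 6: x=8 → posterior Normal(29/51, 21/17)
obs 7: x=5/2 → posterior Normal(93/116, 63/58)
obs 8: x=-2 → posterior Normal(1/2, 63/65)
obs 9: x=4 → posterior Normal(121/144, 7/8)
obs 10: x=-1/2 → posterior Normal(57/79, 63/79)
obs 11: x=0 → posterior Normal(57/86, 63/86)
obs 12: x=-4 → posterior Normal(29/93, 21/31)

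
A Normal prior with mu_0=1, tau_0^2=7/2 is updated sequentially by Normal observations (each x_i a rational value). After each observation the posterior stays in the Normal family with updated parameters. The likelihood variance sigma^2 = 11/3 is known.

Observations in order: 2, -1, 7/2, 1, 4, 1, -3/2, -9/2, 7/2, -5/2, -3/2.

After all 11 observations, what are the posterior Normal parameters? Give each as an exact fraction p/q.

obs 1: x=2 → posterior Normal(64/43, 77/43)
obs 2: x=-1 → posterior Normal(43/64, 77/64)
obs 3: x=7/2 → posterior Normal(233/170, 77/85)
obs 4: x=1 → posterior Normal(275/212, 77/106)
obs 5: x=4 → posterior Normal(443/254, 77/127)
obs 6: x=1 → posterior Normal(485/296, 77/148)
obs 7: x=-3/2 → posterior Normal(211/169, 77/169)
obs 8: x=-9/2 → posterior Normal(233/380, 77/190)
obs 9: x=7/2 → posterior Normal(190/211, 77/211)
obs 10: x=-5/2 → posterior Normal(275/464, 77/232)
obs 11: x=-3/2 → posterior Normal(106/253, 7/23)

mu_0=106/253, tau_0^2=7/23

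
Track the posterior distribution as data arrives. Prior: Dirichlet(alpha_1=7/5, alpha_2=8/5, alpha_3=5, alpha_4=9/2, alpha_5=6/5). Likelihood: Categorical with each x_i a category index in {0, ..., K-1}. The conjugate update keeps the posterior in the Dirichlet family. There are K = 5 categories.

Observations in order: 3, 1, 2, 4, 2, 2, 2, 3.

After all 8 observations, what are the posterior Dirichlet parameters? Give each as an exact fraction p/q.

alpha_1=7/5, alpha_2=13/5, alpha_3=9, alpha_4=13/2, alpha_5=11/5

obs 1: x=3 → posterior Dirichlet(7/5, 8/5, 5, 11/2, 6/5)
obs 2: x=1 → posterior Dirichlet(7/5, 13/5, 5, 11/2, 6/5)
obs 3: x=2 → posterior Dirichlet(7/5, 13/5, 6, 11/2, 6/5)
obs 4: x=4 → posterior Dirichlet(7/5, 13/5, 6, 11/2, 11/5)
obs 5: x=2 → posterior Dirichlet(7/5, 13/5, 7, 11/2, 11/5)
obs 6: x=2 → posterior Dirichlet(7/5, 13/5, 8, 11/2, 11/5)
obs 7: x=2 → posterior Dirichlet(7/5, 13/5, 9, 11/2, 11/5)
obs 8: x=3 → posterior Dirichlet(7/5, 13/5, 9, 13/2, 11/5)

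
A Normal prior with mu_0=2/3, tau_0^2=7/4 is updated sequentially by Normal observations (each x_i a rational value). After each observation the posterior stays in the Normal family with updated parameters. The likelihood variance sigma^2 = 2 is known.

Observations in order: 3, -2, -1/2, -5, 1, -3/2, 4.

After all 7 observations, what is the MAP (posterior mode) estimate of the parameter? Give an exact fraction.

obs 1: x=3 → posterior Normal(79/45, 14/15)
obs 2: x=-2 → posterior Normal(37/66, 7/11)
obs 3: x=-1/2 → posterior Normal(53/174, 14/29)
obs 4: x=-5 → posterior Normal(-157/216, 7/18)
obs 5: x=1 → posterior Normal(-115/258, 14/43)
obs 6: x=-3/2 → posterior Normal(-89/150, 7/25)
obs 7: x=4 → posterior Normal(-5/171, 14/57)

-5/171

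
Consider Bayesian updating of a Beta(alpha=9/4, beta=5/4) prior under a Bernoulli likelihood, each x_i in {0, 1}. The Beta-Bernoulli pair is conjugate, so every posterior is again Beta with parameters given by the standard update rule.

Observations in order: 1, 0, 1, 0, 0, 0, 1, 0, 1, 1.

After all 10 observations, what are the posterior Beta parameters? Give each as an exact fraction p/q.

obs 1: x=1 → posterior Beta(13/4, 5/4)
obs 2: x=0 → posterior Beta(13/4, 9/4)
obs 3: x=1 → posterior Beta(17/4, 9/4)
obs 4: x=0 → posterior Beta(17/4, 13/4)
obs 5: x=0 → posterior Beta(17/4, 17/4)
obs 6: x=0 → posterior Beta(17/4, 21/4)
obs 7: x=1 → posterior Beta(21/4, 21/4)
obs 8: x=0 → posterior Beta(21/4, 25/4)
obs 9: x=1 → posterior Beta(25/4, 25/4)
obs 10: x=1 → posterior Beta(29/4, 25/4)

alpha=29/4, beta=25/4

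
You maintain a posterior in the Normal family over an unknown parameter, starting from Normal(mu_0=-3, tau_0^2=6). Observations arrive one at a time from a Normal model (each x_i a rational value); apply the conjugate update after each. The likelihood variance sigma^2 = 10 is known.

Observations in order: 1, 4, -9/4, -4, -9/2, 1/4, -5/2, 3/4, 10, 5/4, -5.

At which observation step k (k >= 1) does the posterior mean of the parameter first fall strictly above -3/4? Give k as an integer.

k = 2

obs 1: x=1 → posterior Normal(-3/2, 15/4)
obs 2: x=4 → posterior Normal(0, 30/11)
obs 3: x=-9/4 → posterior Normal(-27/56, 15/7)
obs 4: x=-4 → posterior Normal(-75/68, 30/17)
obs 5: x=-9/2 → posterior Normal(-129/80, 3/2)
obs 6: x=1/4 → posterior Normal(-63/46, 30/23)
obs 7: x=-5/2 → posterior Normal(-3/2, 15/13)
obs 8: x=3/4 → posterior Normal(-147/116, 30/29)
obs 9: x=10 → posterior Normal(-27/128, 15/16)
obs 10: x=5/4 → posterior Normal(-3/35, 6/7)
obs 11: x=-5 → posterior Normal(-9/19, 15/19)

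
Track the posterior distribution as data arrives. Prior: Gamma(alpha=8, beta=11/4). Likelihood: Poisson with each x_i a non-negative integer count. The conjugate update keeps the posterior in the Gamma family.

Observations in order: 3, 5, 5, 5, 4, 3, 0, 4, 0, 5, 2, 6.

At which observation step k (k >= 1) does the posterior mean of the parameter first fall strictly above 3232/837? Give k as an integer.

obs 1: x=3 → posterior Gamma(11, 15/4)
obs 2: x=5 → posterior Gamma(16, 19/4)
obs 3: x=5 → posterior Gamma(21, 23/4)
obs 4: x=5 → posterior Gamma(26, 27/4)
obs 5: x=4 → posterior Gamma(30, 31/4)
obs 6: x=3 → posterior Gamma(33, 35/4)
obs 7: x=0 → posterior Gamma(33, 39/4)
obs 8: x=4 → posterior Gamma(37, 43/4)
obs 9: x=0 → posterior Gamma(37, 47/4)
obs 10: x=5 → posterior Gamma(42, 51/4)
obs 11: x=2 → posterior Gamma(44, 55/4)
obs 12: x=6 → posterior Gamma(50, 59/4)

k = 5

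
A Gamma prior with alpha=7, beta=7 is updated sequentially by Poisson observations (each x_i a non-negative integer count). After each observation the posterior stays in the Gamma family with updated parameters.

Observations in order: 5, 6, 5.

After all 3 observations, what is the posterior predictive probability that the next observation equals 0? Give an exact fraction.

obs 1: x=5 → posterior Gamma(12, 8)
obs 2: x=6 → posterior Gamma(18, 9)
obs 3: x=5 → posterior Gamma(23, 10)

100000000000000000000000/895430243255237372246531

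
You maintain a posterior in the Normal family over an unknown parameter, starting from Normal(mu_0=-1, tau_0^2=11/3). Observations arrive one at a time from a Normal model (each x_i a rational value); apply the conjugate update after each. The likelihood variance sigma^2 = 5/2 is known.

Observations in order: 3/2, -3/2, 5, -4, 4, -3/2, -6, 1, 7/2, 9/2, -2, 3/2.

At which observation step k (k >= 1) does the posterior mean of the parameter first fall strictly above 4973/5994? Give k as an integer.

obs 1: x=3/2 → posterior Normal(18/37, 55/37)
obs 2: x=-3/2 → posterior Normal(-15/59, 55/59)
obs 3: x=5 → posterior Normal(95/81, 55/81)
obs 4: x=-4 → posterior Normal(7/103, 55/103)
obs 5: x=4 → posterior Normal(19/25, 11/25)
obs 6: x=-3/2 → posterior Normal(62/147, 55/147)
obs 7: x=-6 → posterior Normal(-70/169, 55/169)
obs 8: x=1 → posterior Normal(-48/191, 55/191)
obs 9: x=7/2 → posterior Normal(29/213, 55/213)
obs 10: x=9/2 → posterior Normal(128/235, 11/47)
obs 11: x=-2 → posterior Normal(84/257, 55/257)
obs 12: x=3/2 → posterior Normal(13/31, 55/279)

k = 3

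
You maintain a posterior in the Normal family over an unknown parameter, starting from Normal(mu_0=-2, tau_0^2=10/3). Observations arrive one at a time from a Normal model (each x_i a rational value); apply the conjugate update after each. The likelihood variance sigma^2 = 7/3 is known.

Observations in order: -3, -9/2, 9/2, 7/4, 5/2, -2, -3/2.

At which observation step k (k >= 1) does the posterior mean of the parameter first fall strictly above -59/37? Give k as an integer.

k = 3

obs 1: x=-3 → posterior Normal(-44/17, 70/51)
obs 2: x=-9/2 → posterior Normal(-89/27, 70/81)
obs 3: x=9/2 → posterior Normal(-44/37, 70/111)
obs 4: x=7/4 → posterior Normal(-53/94, 70/141)
obs 5: x=5/2 → posterior Normal(-1/38, 70/171)
obs 6: x=-2 → posterior Normal(-43/134, 70/201)
obs 7: x=-3/2 → posterior Normal(-73/154, 10/33)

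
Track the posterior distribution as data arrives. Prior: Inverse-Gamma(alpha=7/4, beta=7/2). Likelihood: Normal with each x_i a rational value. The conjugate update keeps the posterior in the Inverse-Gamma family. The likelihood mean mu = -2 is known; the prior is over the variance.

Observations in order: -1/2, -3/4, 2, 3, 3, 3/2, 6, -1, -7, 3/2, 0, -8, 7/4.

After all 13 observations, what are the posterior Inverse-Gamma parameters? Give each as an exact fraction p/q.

alpha=33/4, beta=1963/16

obs 1: x=-1/2 → posterior Inverse-Gamma(9/4, 37/8)
obs 2: x=-3/4 → posterior Inverse-Gamma(11/4, 173/32)
obs 3: x=2 → posterior Inverse-Gamma(13/4, 429/32)
obs 4: x=3 → posterior Inverse-Gamma(15/4, 829/32)
obs 5: x=3 → posterior Inverse-Gamma(17/4, 1229/32)
obs 6: x=3/2 → posterior Inverse-Gamma(19/4, 1425/32)
obs 7: x=6 → posterior Inverse-Gamma(21/4, 2449/32)
obs 8: x=-1 → posterior Inverse-Gamma(23/4, 2465/32)
obs 9: x=-7 → posterior Inverse-Gamma(25/4, 2865/32)
obs 10: x=3/2 → posterior Inverse-Gamma(27/4, 3061/32)
obs 11: x=0 → posterior Inverse-Gamma(29/4, 3125/32)
obs 12: x=-8 → posterior Inverse-Gamma(31/4, 3701/32)
obs 13: x=7/4 → posterior Inverse-Gamma(33/4, 1963/16)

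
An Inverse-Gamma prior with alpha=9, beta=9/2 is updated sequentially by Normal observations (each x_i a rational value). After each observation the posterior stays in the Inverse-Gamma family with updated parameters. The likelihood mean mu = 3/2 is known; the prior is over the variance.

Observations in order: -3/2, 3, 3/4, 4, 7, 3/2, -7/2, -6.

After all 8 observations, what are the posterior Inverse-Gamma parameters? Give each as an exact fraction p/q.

alpha=13, beta=2217/32

obs 1: x=-3/2 → posterior Inverse-Gamma(19/2, 9)
obs 2: x=3 → posterior Inverse-Gamma(10, 81/8)
obs 3: x=3/4 → posterior Inverse-Gamma(21/2, 333/32)
obs 4: x=4 → posterior Inverse-Gamma(11, 433/32)
obs 5: x=7 → posterior Inverse-Gamma(23/2, 917/32)
obs 6: x=3/2 → posterior Inverse-Gamma(12, 917/32)
obs 7: x=-7/2 → posterior Inverse-Gamma(25/2, 1317/32)
obs 8: x=-6 → posterior Inverse-Gamma(13, 2217/32)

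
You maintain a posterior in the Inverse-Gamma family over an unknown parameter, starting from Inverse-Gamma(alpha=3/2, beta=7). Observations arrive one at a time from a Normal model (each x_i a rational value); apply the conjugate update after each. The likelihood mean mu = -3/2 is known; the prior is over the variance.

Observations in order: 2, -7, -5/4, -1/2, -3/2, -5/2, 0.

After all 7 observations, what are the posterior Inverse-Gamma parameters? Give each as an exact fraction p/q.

obs 1: x=2 → posterior Inverse-Gamma(2, 105/8)
obs 2: x=-7 → posterior Inverse-Gamma(5/2, 113/4)
obs 3: x=-5/4 → posterior Inverse-Gamma(3, 905/32)
obs 4: x=-1/2 → posterior Inverse-Gamma(7/2, 921/32)
obs 5: x=-3/2 → posterior Inverse-Gamma(4, 921/32)
obs 6: x=-5/2 → posterior Inverse-Gamma(9/2, 937/32)
obs 7: x=0 → posterior Inverse-Gamma(5, 973/32)

alpha=5, beta=973/32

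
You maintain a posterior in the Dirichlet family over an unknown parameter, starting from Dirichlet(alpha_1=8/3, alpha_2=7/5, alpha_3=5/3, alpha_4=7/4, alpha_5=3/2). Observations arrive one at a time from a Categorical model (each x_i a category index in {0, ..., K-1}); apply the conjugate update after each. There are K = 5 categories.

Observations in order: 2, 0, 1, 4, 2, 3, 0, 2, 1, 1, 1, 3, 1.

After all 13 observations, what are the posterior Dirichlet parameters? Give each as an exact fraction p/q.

obs 1: x=2 → posterior Dirichlet(8/3, 7/5, 8/3, 7/4, 3/2)
obs 2: x=0 → posterior Dirichlet(11/3, 7/5, 8/3, 7/4, 3/2)
obs 3: x=1 → posterior Dirichlet(11/3, 12/5, 8/3, 7/4, 3/2)
obs 4: x=4 → posterior Dirichlet(11/3, 12/5, 8/3, 7/4, 5/2)
obs 5: x=2 → posterior Dirichlet(11/3, 12/5, 11/3, 7/4, 5/2)
obs 6: x=3 → posterior Dirichlet(11/3, 12/5, 11/3, 11/4, 5/2)
obs 7: x=0 → posterior Dirichlet(14/3, 12/5, 11/3, 11/4, 5/2)
obs 8: x=2 → posterior Dirichlet(14/3, 12/5, 14/3, 11/4, 5/2)
obs 9: x=1 → posterior Dirichlet(14/3, 17/5, 14/3, 11/4, 5/2)
obs 10: x=1 → posterior Dirichlet(14/3, 22/5, 14/3, 11/4, 5/2)
obs 11: x=1 → posterior Dirichlet(14/3, 27/5, 14/3, 11/4, 5/2)
obs 12: x=3 → posterior Dirichlet(14/3, 27/5, 14/3, 15/4, 5/2)
obs 13: x=1 → posterior Dirichlet(14/3, 32/5, 14/3, 15/4, 5/2)

alpha_1=14/3, alpha_2=32/5, alpha_3=14/3, alpha_4=15/4, alpha_5=5/2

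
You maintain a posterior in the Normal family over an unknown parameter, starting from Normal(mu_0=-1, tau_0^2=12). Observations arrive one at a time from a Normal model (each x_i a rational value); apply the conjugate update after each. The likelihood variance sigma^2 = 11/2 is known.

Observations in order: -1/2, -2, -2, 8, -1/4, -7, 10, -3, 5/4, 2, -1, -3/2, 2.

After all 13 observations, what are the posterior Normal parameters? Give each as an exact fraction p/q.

obs 1: x=-1/2 → posterior Normal(-23/35, 132/35)
obs 2: x=-2 → posterior Normal(-71/59, 132/59)
obs 3: x=-2 → posterior Normal(-119/83, 132/83)
obs 4: x=8 → posterior Normal(73/107, 132/107)
obs 5: x=-1/4 → posterior Normal(67/131, 132/131)
obs 6: x=-7 → posterior Normal(-101/155, 132/155)
obs 7: x=10 → posterior Normal(139/179, 132/179)
obs 8: x=-3 → posterior Normal(67/203, 132/203)
obs 9: x=5/4 → posterior Normal(97/227, 132/227)
obs 10: x=2 → posterior Normal(145/251, 132/251)
obs 11: x=-1 → posterior Normal(11/25, 12/25)
obs 12: x=-3/2 → posterior Normal(85/299, 132/299)
obs 13: x=2 → posterior Normal(7/17, 132/323)

mu_0=7/17, tau_0^2=132/323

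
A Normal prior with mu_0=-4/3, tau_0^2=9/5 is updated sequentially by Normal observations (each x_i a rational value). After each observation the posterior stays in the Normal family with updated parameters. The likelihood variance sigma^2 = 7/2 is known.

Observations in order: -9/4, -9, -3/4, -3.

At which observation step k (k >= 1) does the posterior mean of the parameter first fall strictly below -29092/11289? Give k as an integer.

obs 1: x=-9/4 → posterior Normal(-523/318, 63/53)
obs 2: x=-9 → posterior Normal(-1495/426, 63/71)
obs 3: x=-3/4 → posterior Normal(-788/267, 63/89)
obs 4: x=-3 → posterior Normal(-950/321, 63/107)

k = 2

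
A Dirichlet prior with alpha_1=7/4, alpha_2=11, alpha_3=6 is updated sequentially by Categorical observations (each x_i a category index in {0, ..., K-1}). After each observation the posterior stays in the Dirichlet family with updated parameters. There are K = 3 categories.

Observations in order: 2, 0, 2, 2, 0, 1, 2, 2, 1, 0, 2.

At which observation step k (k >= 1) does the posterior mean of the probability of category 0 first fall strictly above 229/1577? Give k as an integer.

k = 5

obs 1: x=2 → posterior Dirichlet(7/4, 11, 7)
obs 2: x=0 → posterior Dirichlet(11/4, 11, 7)
obs 3: x=2 → posterior Dirichlet(11/4, 11, 8)
obs 4: x=2 → posterior Dirichlet(11/4, 11, 9)
obs 5: x=0 → posterior Dirichlet(15/4, 11, 9)
obs 6: x=1 → posterior Dirichlet(15/4, 12, 9)
obs 7: x=2 → posterior Dirichlet(15/4, 12, 10)
obs 8: x=2 → posterior Dirichlet(15/4, 12, 11)
obs 9: x=1 → posterior Dirichlet(15/4, 13, 11)
obs 10: x=0 → posterior Dirichlet(19/4, 13, 11)
obs 11: x=2 → posterior Dirichlet(19/4, 13, 12)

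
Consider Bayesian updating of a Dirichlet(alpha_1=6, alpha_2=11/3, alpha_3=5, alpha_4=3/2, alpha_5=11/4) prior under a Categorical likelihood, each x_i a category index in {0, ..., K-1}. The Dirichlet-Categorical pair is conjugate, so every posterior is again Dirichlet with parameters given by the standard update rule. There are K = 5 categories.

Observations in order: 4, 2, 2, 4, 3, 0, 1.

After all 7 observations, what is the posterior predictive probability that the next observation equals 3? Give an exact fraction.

30/311

obs 1: x=4 → posterior Dirichlet(6, 11/3, 5, 3/2, 15/4)
obs 2: x=2 → posterior Dirichlet(6, 11/3, 6, 3/2, 15/4)
obs 3: x=2 → posterior Dirichlet(6, 11/3, 7, 3/2, 15/4)
obs 4: x=4 → posterior Dirichlet(6, 11/3, 7, 3/2, 19/4)
obs 5: x=3 → posterior Dirichlet(6, 11/3, 7, 5/2, 19/4)
obs 6: x=0 → posterior Dirichlet(7, 11/3, 7, 5/2, 19/4)
obs 7: x=1 → posterior Dirichlet(7, 14/3, 7, 5/2, 19/4)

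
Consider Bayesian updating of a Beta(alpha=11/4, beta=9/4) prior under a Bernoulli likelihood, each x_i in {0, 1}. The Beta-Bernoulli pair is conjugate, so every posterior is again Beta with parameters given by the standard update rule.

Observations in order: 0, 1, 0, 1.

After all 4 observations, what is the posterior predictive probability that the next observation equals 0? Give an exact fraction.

17/36

obs 1: x=0 → posterior Beta(11/4, 13/4)
obs 2: x=1 → posterior Beta(15/4, 13/4)
obs 3: x=0 → posterior Beta(15/4, 17/4)
obs 4: x=1 → posterior Beta(19/4, 17/4)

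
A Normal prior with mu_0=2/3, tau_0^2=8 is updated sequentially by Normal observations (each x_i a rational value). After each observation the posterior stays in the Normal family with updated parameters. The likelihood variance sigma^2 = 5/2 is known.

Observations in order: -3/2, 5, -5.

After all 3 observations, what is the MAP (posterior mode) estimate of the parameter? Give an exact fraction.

obs 1: x=-3/2 → posterior Normal(-62/63, 40/21)
obs 2: x=5 → posterior Normal(178/111, 40/37)
obs 3: x=-5 → posterior Normal(-62/159, 40/53)

-62/159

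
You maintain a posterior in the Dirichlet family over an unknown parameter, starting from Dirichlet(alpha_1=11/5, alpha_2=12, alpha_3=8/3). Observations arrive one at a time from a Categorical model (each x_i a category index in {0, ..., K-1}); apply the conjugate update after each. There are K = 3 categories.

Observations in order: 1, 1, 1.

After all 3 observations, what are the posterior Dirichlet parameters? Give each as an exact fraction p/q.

alpha_1=11/5, alpha_2=15, alpha_3=8/3

obs 1: x=1 → posterior Dirichlet(11/5, 13, 8/3)
obs 2: x=1 → posterior Dirichlet(11/5, 14, 8/3)
obs 3: x=1 → posterior Dirichlet(11/5, 15, 8/3)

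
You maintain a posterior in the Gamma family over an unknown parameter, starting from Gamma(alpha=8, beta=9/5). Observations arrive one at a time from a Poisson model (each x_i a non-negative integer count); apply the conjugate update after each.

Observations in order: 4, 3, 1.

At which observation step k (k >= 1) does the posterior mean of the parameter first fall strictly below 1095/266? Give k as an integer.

obs 1: x=4 → posterior Gamma(12, 14/5)
obs 2: x=3 → posterior Gamma(15, 19/5)
obs 3: x=1 → posterior Gamma(16, 24/5)

k = 2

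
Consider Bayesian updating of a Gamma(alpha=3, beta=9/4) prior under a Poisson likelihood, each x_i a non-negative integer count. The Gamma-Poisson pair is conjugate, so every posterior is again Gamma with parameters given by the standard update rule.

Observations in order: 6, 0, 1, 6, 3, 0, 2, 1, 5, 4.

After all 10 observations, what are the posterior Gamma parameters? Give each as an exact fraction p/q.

obs 1: x=6 → posterior Gamma(9, 13/4)
obs 2: x=0 → posterior Gamma(9, 17/4)
obs 3: x=1 → posterior Gamma(10, 21/4)
obs 4: x=6 → posterior Gamma(16, 25/4)
obs 5: x=3 → posterior Gamma(19, 29/4)
obs 6: x=0 → posterior Gamma(19, 33/4)
obs 7: x=2 → posterior Gamma(21, 37/4)
obs 8: x=1 → posterior Gamma(22, 41/4)
obs 9: x=5 → posterior Gamma(27, 45/4)
obs 10: x=4 → posterior Gamma(31, 49/4)

alpha=31, beta=49/4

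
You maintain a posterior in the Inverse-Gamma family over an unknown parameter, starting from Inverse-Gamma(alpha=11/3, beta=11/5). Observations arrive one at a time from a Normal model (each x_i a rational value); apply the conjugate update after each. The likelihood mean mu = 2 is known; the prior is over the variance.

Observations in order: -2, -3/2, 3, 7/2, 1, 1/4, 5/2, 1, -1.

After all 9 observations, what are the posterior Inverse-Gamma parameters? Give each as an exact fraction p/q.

alpha=49/6, beta=4017/160

obs 1: x=-2 → posterior Inverse-Gamma(25/6, 51/5)
obs 2: x=-3/2 → posterior Inverse-Gamma(14/3, 653/40)
obs 3: x=3 → posterior Inverse-Gamma(31/6, 673/40)
obs 4: x=7/2 → posterior Inverse-Gamma(17/3, 359/20)
obs 5: x=1 → posterior Inverse-Gamma(37/6, 369/20)
obs 6: x=1/4 → posterior Inverse-Gamma(20/3, 3197/160)
obs 7: x=5/2 → posterior Inverse-Gamma(43/6, 3217/160)
obs 8: x=1 → posterior Inverse-Gamma(23/3, 3297/160)
obs 9: x=-1 → posterior Inverse-Gamma(49/6, 4017/160)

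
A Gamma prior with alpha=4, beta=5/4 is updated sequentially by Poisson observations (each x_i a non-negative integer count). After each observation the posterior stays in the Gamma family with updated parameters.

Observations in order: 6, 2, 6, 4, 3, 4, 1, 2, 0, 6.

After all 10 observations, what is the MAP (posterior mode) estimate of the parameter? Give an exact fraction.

148/45

obs 1: x=6 → posterior Gamma(10, 9/4)
obs 2: x=2 → posterior Gamma(12, 13/4)
obs 3: x=6 → posterior Gamma(18, 17/4)
obs 4: x=4 → posterior Gamma(22, 21/4)
obs 5: x=3 → posterior Gamma(25, 25/4)
obs 6: x=4 → posterior Gamma(29, 29/4)
obs 7: x=1 → posterior Gamma(30, 33/4)
obs 8: x=2 → posterior Gamma(32, 37/4)
obs 9: x=0 → posterior Gamma(32, 41/4)
obs 10: x=6 → posterior Gamma(38, 45/4)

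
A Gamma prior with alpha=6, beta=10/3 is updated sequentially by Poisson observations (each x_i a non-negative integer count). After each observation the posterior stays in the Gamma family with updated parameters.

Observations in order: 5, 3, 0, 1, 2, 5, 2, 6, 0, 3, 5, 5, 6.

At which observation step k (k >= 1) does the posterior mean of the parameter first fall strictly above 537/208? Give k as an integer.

obs 1: x=5 → posterior Gamma(11, 13/3)
obs 2: x=3 → posterior Gamma(14, 16/3)
obs 3: x=0 → posterior Gamma(14, 19/3)
obs 4: x=1 → posterior Gamma(15, 22/3)
obs 5: x=2 → posterior Gamma(17, 25/3)
obs 6: x=5 → posterior Gamma(22, 28/3)
obs 7: x=2 → posterior Gamma(24, 31/3)
obs 8: x=6 → posterior Gamma(30, 34/3)
obs 9: x=0 → posterior Gamma(30, 37/3)
obs 10: x=3 → posterior Gamma(33, 40/3)
obs 11: x=5 → posterior Gamma(38, 43/3)
obs 12: x=5 → posterior Gamma(43, 46/3)
obs 13: x=6 → posterior Gamma(49, 49/3)

k = 2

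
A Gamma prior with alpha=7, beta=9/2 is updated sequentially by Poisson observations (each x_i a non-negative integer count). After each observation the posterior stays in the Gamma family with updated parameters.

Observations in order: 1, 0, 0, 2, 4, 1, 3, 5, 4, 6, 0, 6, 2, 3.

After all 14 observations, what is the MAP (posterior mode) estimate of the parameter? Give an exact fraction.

obs 1: x=1 → posterior Gamma(8, 11/2)
obs 2: x=0 → posterior Gamma(8, 13/2)
obs 3: x=0 → posterior Gamma(8, 15/2)
obs 4: x=2 → posterior Gamma(10, 17/2)
obs 5: x=4 → posterior Gamma(14, 19/2)
obs 6: x=1 → posterior Gamma(15, 21/2)
obs 7: x=3 → posterior Gamma(18, 23/2)
obs 8: x=5 → posterior Gamma(23, 25/2)
obs 9: x=4 → posterior Gamma(27, 27/2)
obs 10: x=6 → posterior Gamma(33, 29/2)
obs 11: x=0 → posterior Gamma(33, 31/2)
obs 12: x=6 → posterior Gamma(39, 33/2)
obs 13: x=2 → posterior Gamma(41, 35/2)
obs 14: x=3 → posterior Gamma(44, 37/2)

86/37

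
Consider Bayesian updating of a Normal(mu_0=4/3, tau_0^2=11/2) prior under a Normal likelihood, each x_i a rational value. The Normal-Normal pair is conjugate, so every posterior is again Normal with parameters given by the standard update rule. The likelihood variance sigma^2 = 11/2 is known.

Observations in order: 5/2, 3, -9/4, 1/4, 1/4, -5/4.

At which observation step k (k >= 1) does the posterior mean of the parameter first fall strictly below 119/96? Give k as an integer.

k = 3

obs 1: x=5/2 → posterior Normal(23/12, 11/4)
obs 2: x=3 → posterior Normal(41/18, 11/6)
obs 3: x=-9/4 → posterior Normal(55/48, 11/8)
obs 4: x=1/4 → posterior Normal(29/30, 11/10)
obs 5: x=1/4 → posterior Normal(61/72, 11/12)
obs 6: x=-5/4 → posterior Normal(23/42, 11/14)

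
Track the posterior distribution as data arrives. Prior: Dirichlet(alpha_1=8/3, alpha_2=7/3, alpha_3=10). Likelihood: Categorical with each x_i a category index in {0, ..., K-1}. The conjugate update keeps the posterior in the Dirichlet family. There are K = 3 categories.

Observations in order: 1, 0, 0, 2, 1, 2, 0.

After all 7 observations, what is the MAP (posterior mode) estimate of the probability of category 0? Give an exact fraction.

obs 1: x=1 → posterior Dirichlet(8/3, 10/3, 10)
obs 2: x=0 → posterior Dirichlet(11/3, 10/3, 10)
obs 3: x=0 → posterior Dirichlet(14/3, 10/3, 10)
obs 4: x=2 → posterior Dirichlet(14/3, 10/3, 11)
obs 5: x=1 → posterior Dirichlet(14/3, 13/3, 11)
obs 6: x=2 → posterior Dirichlet(14/3, 13/3, 12)
obs 7: x=0 → posterior Dirichlet(17/3, 13/3, 12)

14/57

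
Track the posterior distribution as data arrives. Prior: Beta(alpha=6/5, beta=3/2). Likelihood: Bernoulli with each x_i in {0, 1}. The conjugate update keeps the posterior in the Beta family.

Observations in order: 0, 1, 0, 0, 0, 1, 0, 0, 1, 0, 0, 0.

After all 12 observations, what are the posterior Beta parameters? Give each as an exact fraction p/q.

alpha=21/5, beta=21/2

obs 1: x=0 → posterior Beta(6/5, 5/2)
obs 2: x=1 → posterior Beta(11/5, 5/2)
obs 3: x=0 → posterior Beta(11/5, 7/2)
obs 4: x=0 → posterior Beta(11/5, 9/2)
obs 5: x=0 → posterior Beta(11/5, 11/2)
obs 6: x=1 → posterior Beta(16/5, 11/2)
obs 7: x=0 → posterior Beta(16/5, 13/2)
obs 8: x=0 → posterior Beta(16/5, 15/2)
obs 9: x=1 → posterior Beta(21/5, 15/2)
obs 10: x=0 → posterior Beta(21/5, 17/2)
obs 11: x=0 → posterior Beta(21/5, 19/2)
obs 12: x=0 → posterior Beta(21/5, 21/2)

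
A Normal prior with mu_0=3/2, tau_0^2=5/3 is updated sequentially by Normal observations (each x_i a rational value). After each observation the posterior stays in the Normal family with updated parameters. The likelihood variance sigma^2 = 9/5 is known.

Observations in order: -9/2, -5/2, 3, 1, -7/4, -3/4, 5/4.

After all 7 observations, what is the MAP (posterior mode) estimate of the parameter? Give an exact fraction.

obs 1: x=-9/2 → posterior Normal(-18/13, 45/52)
obs 2: x=-5/2 → posterior Normal(-269/154, 45/77)
obs 3: x=3 → posterior Normal(-7/12, 15/34)
obs 4: x=1 → posterior Normal(-69/254, 45/127)
obs 5: x=-7/4 → posterior Normal(-313/608, 45/152)
obs 6: x=-3/4 → posterior Normal(-97/177, 15/59)
obs 7: x=5/4 → posterior Normal(-263/808, 45/202)

-263/808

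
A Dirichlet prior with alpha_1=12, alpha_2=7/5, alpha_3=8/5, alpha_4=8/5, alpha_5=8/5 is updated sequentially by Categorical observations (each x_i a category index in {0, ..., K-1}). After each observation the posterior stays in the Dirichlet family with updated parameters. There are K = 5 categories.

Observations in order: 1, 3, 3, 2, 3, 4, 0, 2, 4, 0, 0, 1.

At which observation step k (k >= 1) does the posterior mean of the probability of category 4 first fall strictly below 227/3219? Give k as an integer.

k = 5

obs 1: x=1 → posterior Dirichlet(12, 12/5, 8/5, 8/5, 8/5)
obs 2: x=3 → posterior Dirichlet(12, 12/5, 8/5, 13/5, 8/5)
obs 3: x=3 → posterior Dirichlet(12, 12/5, 8/5, 18/5, 8/5)
obs 4: x=2 → posterior Dirichlet(12, 12/5, 13/5, 18/5, 8/5)
obs 5: x=3 → posterior Dirichlet(12, 12/5, 13/5, 23/5, 8/5)
obs 6: x=4 → posterior Dirichlet(12, 12/5, 13/5, 23/5, 13/5)
obs 7: x=0 → posterior Dirichlet(13, 12/5, 13/5, 23/5, 13/5)
obs 8: x=2 → posterior Dirichlet(13, 12/5, 18/5, 23/5, 13/5)
obs 9: x=4 → posterior Dirichlet(13, 12/5, 18/5, 23/5, 18/5)
obs 10: x=0 → posterior Dirichlet(14, 12/5, 18/5, 23/5, 18/5)
obs 11: x=0 → posterior Dirichlet(15, 12/5, 18/5, 23/5, 18/5)
obs 12: x=1 → posterior Dirichlet(15, 17/5, 18/5, 23/5, 18/5)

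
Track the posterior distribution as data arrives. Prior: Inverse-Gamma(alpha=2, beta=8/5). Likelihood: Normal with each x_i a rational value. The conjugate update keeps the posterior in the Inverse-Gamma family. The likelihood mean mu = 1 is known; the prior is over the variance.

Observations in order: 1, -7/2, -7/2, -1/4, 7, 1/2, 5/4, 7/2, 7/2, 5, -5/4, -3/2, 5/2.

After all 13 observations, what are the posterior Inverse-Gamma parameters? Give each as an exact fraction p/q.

alpha=17/2, beta=9891/160

obs 1: x=1 → posterior Inverse-Gamma(5/2, 8/5)
obs 2: x=-7/2 → posterior Inverse-Gamma(3, 469/40)
obs 3: x=-7/2 → posterior Inverse-Gamma(7/2, 437/20)
obs 4: x=-1/4 → posterior Inverse-Gamma(4, 3621/160)
obs 5: x=7 → posterior Inverse-Gamma(9/2, 6501/160)
obs 6: x=1/2 → posterior Inverse-Gamma(5, 6521/160)
obs 7: x=5/4 → posterior Inverse-Gamma(11/2, 3263/80)
obs 8: x=7/2 → posterior Inverse-Gamma(6, 3513/80)
obs 9: x=7/2 → posterior Inverse-Gamma(13/2, 3763/80)
obs 10: x=5 → posterior Inverse-Gamma(7, 4403/80)
obs 11: x=-5/4 → posterior Inverse-Gamma(15/2, 9211/160)
obs 12: x=-3/2 → posterior Inverse-Gamma(8, 9711/160)
obs 13: x=5/2 → posterior Inverse-Gamma(17/2, 9891/160)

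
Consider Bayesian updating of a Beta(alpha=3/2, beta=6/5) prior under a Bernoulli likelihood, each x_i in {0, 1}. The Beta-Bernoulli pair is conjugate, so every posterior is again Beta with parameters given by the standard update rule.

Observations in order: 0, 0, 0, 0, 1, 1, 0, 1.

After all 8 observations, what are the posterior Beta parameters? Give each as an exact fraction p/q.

alpha=9/2, beta=31/5

obs 1: x=0 → posterior Beta(3/2, 11/5)
obs 2: x=0 → posterior Beta(3/2, 16/5)
obs 3: x=0 → posterior Beta(3/2, 21/5)
obs 4: x=0 → posterior Beta(3/2, 26/5)
obs 5: x=1 → posterior Beta(5/2, 26/5)
obs 6: x=1 → posterior Beta(7/2, 26/5)
obs 7: x=0 → posterior Beta(7/2, 31/5)
obs 8: x=1 → posterior Beta(9/2, 31/5)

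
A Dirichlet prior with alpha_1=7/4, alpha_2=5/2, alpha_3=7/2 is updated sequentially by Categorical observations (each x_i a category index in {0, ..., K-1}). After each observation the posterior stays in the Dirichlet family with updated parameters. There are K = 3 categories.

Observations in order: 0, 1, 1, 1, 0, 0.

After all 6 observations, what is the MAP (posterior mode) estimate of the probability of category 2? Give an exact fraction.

10/43

obs 1: x=0 → posterior Dirichlet(11/4, 5/2, 7/2)
obs 2: x=1 → posterior Dirichlet(11/4, 7/2, 7/2)
obs 3: x=1 → posterior Dirichlet(11/4, 9/2, 7/2)
obs 4: x=1 → posterior Dirichlet(11/4, 11/2, 7/2)
obs 5: x=0 → posterior Dirichlet(15/4, 11/2, 7/2)
obs 6: x=0 → posterior Dirichlet(19/4, 11/2, 7/2)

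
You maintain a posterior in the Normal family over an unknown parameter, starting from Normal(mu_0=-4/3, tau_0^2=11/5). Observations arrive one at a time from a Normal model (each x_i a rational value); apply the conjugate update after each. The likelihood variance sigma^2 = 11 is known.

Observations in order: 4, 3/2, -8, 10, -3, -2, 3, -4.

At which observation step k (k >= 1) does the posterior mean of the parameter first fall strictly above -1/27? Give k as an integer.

obs 1: x=4 → posterior Normal(-4/9, 11/6)
obs 2: x=3/2 → posterior Normal(-1/6, 11/7)
obs 3: x=-8 → posterior Normal(-55/48, 11/8)
obs 4: x=10 → posterior Normal(5/54, 11/9)
obs 5: x=-3 → posterior Normal(-13/60, 11/10)
obs 6: x=-2 → posterior Normal(-25/66, 1)
obs 7: x=3 → posterior Normal(-7/72, 11/12)
obs 8: x=-4 → posterior Normal(-31/78, 11/13)

k = 4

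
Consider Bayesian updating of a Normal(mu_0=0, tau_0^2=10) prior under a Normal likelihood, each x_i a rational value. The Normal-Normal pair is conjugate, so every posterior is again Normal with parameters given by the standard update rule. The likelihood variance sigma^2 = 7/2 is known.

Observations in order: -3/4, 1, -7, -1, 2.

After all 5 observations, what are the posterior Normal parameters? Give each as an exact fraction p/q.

obs 1: x=-3/4 → posterior Normal(-5/9, 70/27)
obs 2: x=1 → posterior Normal(5/47, 70/47)
obs 3: x=-7 → posterior Normal(-135/67, 70/67)
obs 4: x=-1 → posterior Normal(-155/87, 70/87)
obs 5: x=2 → posterior Normal(-115/107, 70/107)

mu_0=-115/107, tau_0^2=70/107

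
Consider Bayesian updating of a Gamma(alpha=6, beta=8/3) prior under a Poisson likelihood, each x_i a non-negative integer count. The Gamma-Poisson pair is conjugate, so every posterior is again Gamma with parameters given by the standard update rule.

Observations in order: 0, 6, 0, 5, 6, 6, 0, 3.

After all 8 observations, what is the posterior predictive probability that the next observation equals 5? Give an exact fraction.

19126683619762625137754969035236657608501346437387255808/192938812386976021791562625847363960929214954376220703125

obs 1: x=0 → posterior Gamma(6, 11/3)
obs 2: x=6 → posterior Gamma(12, 14/3)
obs 3: x=0 → posterior Gamma(12, 17/3)
obs 4: x=5 → posterior Gamma(17, 20/3)
obs 5: x=6 → posterior Gamma(23, 23/3)
obs 6: x=6 → posterior Gamma(29, 26/3)
obs 7: x=0 → posterior Gamma(29, 29/3)
obs 8: x=3 → posterior Gamma(32, 32/3)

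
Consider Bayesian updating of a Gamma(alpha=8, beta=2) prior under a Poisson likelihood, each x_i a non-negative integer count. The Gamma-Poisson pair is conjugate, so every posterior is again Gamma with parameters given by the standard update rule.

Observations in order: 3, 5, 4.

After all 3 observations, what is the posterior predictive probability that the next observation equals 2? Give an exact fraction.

obs 1: x=3 → posterior Gamma(11, 3)
obs 2: x=5 → posterior Gamma(16, 4)
obs 3: x=4 → posterior Gamma(20, 5)

3337860107421875/21936950640377856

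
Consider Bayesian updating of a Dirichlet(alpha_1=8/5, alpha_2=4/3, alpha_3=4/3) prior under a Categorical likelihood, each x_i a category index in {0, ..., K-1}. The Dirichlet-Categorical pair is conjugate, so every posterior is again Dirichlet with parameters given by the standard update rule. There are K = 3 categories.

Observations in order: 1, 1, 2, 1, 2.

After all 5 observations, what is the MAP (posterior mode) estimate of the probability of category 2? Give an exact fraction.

35/94

obs 1: x=1 → posterior Dirichlet(8/5, 7/3, 4/3)
obs 2: x=1 → posterior Dirichlet(8/5, 10/3, 4/3)
obs 3: x=2 → posterior Dirichlet(8/5, 10/3, 7/3)
obs 4: x=1 → posterior Dirichlet(8/5, 13/3, 7/3)
obs 5: x=2 → posterior Dirichlet(8/5, 13/3, 10/3)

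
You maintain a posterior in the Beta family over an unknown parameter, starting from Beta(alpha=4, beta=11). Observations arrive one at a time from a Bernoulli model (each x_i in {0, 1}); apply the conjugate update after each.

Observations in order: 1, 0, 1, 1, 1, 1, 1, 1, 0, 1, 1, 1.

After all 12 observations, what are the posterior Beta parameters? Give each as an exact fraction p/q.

alpha=14, beta=13

obs 1: x=1 → posterior Beta(5, 11)
obs 2: x=0 → posterior Beta(5, 12)
obs 3: x=1 → posterior Beta(6, 12)
obs 4: x=1 → posterior Beta(7, 12)
obs 5: x=1 → posterior Beta(8, 12)
obs 6: x=1 → posterior Beta(9, 12)
obs 7: x=1 → posterior Beta(10, 12)
obs 8: x=1 → posterior Beta(11, 12)
obs 9: x=0 → posterior Beta(11, 13)
obs 10: x=1 → posterior Beta(12, 13)
obs 11: x=1 → posterior Beta(13, 13)
obs 12: x=1 → posterior Beta(14, 13)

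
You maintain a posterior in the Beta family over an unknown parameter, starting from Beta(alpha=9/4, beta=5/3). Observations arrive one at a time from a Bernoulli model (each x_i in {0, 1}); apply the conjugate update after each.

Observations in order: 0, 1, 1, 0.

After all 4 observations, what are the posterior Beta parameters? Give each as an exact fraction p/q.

obs 1: x=0 → posterior Beta(9/4, 8/3)
obs 2: x=1 → posterior Beta(13/4, 8/3)
obs 3: x=1 → posterior Beta(17/4, 8/3)
obs 4: x=0 → posterior Beta(17/4, 11/3)

alpha=17/4, beta=11/3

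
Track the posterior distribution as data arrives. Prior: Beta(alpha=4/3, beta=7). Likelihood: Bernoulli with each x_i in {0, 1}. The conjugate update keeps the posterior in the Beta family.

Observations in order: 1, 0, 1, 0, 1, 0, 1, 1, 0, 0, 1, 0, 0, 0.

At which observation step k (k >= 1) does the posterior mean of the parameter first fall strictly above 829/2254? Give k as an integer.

obs 1: x=1 → posterior Beta(7/3, 7)
obs 2: x=0 → posterior Beta(7/3, 8)
obs 3: x=1 → posterior Beta(10/3, 8)
obs 4: x=0 → posterior Beta(10/3, 9)
obs 5: x=1 → posterior Beta(13/3, 9)
obs 6: x=0 → posterior Beta(13/3, 10)
obs 7: x=1 → posterior Beta(16/3, 10)
obs 8: x=1 → posterior Beta(19/3, 10)
obs 9: x=0 → posterior Beta(19/3, 11)
obs 10: x=0 → posterior Beta(19/3, 12)
obs 11: x=1 → posterior Beta(22/3, 12)
obs 12: x=0 → posterior Beta(22/3, 13)
obs 13: x=0 → posterior Beta(22/3, 14)
obs 14: x=0 → posterior Beta(22/3, 15)

k = 8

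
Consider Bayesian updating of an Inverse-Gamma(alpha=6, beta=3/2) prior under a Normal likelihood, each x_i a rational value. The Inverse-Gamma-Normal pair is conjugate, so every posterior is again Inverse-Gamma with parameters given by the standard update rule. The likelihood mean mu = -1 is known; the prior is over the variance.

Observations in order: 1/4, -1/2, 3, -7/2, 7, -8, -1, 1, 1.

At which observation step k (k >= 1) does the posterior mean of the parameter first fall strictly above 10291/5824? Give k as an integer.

obs 1: x=1/4 → posterior Inverse-Gamma(13/2, 73/32)
obs 2: x=-1/2 → posterior Inverse-Gamma(7, 77/32)
obs 3: x=3 → posterior Inverse-Gamma(15/2, 333/32)
obs 4: x=-7/2 → posterior Inverse-Gamma(8, 433/32)
obs 5: x=7 → posterior Inverse-Gamma(17/2, 1457/32)
obs 6: x=-8 → posterior Inverse-Gamma(9, 2241/32)
obs 7: x=-1 → posterior Inverse-Gamma(19/2, 2241/32)
obs 8: x=1 → posterior Inverse-Gamma(10, 2305/32)
obs 9: x=1 → posterior Inverse-Gamma(21/2, 2369/32)

k = 4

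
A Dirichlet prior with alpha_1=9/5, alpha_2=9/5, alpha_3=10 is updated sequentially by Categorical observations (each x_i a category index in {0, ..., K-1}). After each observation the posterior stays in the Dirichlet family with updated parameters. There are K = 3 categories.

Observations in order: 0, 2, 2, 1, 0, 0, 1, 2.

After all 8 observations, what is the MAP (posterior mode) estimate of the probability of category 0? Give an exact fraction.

obs 1: x=0 → posterior Dirichlet(14/5, 9/5, 10)
obs 2: x=2 → posterior Dirichlet(14/5, 9/5, 11)
obs 3: x=2 → posterior Dirichlet(14/5, 9/5, 12)
obs 4: x=1 → posterior Dirichlet(14/5, 14/5, 12)
obs 5: x=0 → posterior Dirichlet(19/5, 14/5, 12)
obs 6: x=0 → posterior Dirichlet(24/5, 14/5, 12)
obs 7: x=1 → posterior Dirichlet(24/5, 19/5, 12)
obs 8: x=2 → posterior Dirichlet(24/5, 19/5, 13)

19/93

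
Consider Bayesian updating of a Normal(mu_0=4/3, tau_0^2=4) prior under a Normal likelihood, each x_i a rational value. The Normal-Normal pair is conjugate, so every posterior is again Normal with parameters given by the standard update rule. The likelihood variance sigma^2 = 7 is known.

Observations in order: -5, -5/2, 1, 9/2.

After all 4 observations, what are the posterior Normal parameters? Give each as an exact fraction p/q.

obs 1: x=-5 → posterior Normal(-32/33, 28/11)
obs 2: x=-5/2 → posterior Normal(-62/45, 28/15)
obs 3: x=1 → posterior Normal(-50/57, 28/19)
obs 4: x=9/2 → posterior Normal(4/69, 28/23)

mu_0=4/69, tau_0^2=28/23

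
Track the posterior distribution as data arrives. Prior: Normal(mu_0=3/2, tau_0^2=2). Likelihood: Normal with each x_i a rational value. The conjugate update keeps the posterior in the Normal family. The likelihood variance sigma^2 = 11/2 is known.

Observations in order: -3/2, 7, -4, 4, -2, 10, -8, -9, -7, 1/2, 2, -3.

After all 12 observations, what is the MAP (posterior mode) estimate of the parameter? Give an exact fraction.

-55/118

obs 1: x=-3/2 → posterior Normal(7/10, 22/15)
obs 2: x=7 → posterior Normal(77/38, 22/19)
obs 3: x=-4 → posterior Normal(45/46, 22/23)
obs 4: x=4 → posterior Normal(77/54, 22/27)
obs 5: x=-2 → posterior Normal(61/62, 22/31)
obs 6: x=10 → posterior Normal(141/70, 22/35)
obs 7: x=-8 → posterior Normal(77/78, 22/39)
obs 8: x=-9 → posterior Normal(5/86, 22/43)
obs 9: x=-7 → posterior Normal(-51/94, 22/47)
obs 10: x=1/2 → posterior Normal(-47/102, 22/51)
obs 11: x=2 → posterior Normal(-31/110, 2/5)
obs 12: x=-3 → posterior Normal(-55/118, 22/59)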